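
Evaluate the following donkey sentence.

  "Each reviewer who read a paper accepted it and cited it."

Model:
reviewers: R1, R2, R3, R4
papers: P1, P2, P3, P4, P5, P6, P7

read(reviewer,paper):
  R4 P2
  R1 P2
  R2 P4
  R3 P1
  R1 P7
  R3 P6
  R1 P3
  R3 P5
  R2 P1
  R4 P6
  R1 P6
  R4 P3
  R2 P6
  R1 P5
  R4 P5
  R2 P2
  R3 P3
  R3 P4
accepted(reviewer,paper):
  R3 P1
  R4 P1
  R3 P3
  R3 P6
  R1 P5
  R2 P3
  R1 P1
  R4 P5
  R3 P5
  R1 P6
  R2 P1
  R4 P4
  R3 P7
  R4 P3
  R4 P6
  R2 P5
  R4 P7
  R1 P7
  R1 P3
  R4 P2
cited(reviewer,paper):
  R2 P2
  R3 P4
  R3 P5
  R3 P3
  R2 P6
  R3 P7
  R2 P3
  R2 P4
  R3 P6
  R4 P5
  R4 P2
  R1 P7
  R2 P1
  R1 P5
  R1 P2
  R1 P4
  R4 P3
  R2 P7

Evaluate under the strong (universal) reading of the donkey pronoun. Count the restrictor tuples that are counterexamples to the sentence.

"it" takes "a paper" as antecedent — a donkey pronoun bound across the clause boundary.
Strong reading: for every (r,p) with read(r,p), accepted(r,p) ∧ cited(r,p).
Restrictor pairs: (R1,P2) ✗  (R1,P3) ✗  (R1,P5) ✓  (R1,P6) ✗  (R1,P7) ✓  (R2,P1) ✓  (R2,P2) ✗  (R2,P4) ✗  (R2,P6) ✗  (R3,P1) ✗  (R3,P3) ✓  (R3,P4) ✗  (R3,P5) ✓  (R3,P6) ✓  (R4,P2) ✓  (R4,P3) ✓  (R4,P5) ✓  (R4,P6) ✗
Counterexamples (restrictor pairs failing the scope): 9.

9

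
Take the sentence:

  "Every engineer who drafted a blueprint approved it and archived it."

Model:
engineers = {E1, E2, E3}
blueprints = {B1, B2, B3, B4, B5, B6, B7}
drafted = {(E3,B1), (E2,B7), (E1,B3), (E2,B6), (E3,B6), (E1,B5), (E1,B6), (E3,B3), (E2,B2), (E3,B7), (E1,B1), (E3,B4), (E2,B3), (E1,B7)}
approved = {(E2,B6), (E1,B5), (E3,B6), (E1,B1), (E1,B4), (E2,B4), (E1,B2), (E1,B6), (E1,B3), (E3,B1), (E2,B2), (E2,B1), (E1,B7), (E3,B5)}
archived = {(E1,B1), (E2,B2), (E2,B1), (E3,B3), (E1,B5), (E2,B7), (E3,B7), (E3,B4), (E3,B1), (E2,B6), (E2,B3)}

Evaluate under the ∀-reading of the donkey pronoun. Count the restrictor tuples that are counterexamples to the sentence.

9

"it" takes "a blueprint" as antecedent — a donkey pronoun bound across the clause boundary.
Strong reading: for every (e,b) with drafted(e,b), approved(e,b) ∧ archived(e,b).
Restrictor pairs: (E1,B1) ✓  (E1,B3) ✗  (E1,B5) ✓  (E1,B6) ✗  (E1,B7) ✗  (E2,B2) ✓  (E2,B3) ✗  (E2,B6) ✓  (E2,B7) ✗  (E3,B1) ✓  (E3,B3) ✗  (E3,B4) ✗  (E3,B6) ✗  (E3,B7) ✗
Counterexamples (restrictor pairs failing the scope): 9.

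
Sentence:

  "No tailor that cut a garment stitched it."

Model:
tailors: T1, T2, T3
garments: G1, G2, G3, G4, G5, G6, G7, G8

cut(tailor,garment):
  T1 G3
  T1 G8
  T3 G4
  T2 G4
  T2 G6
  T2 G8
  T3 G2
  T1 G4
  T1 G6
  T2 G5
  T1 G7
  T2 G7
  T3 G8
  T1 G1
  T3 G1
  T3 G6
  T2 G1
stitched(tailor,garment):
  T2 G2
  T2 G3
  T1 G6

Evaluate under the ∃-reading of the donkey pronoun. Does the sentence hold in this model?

"it" takes "a garment" as antecedent — a donkey pronoun bound across the clause boundary.
Truth condition: for no (t,g) with cut(t,g) does stitched(t,g) hold.
Restrictor pairs — does the scope hold? (T1,G1):fails  (T1,G3):fails  (T1,G4):fails  (T1,G6):holds  (T1,G7):fails  (T1,G8):fails  (T2,G1):fails  (T2,G4):fails  (T2,G5):fails  (T2,G6):fails  (T2,G7):fails  (T2,G8):fails  (T3,G1):fails  (T3,G2):fails  (T3,G4):fails  (T3,G6):fails  (T3,G8):fails
Scope holds for 1 pair(s), so the sentence is false.

False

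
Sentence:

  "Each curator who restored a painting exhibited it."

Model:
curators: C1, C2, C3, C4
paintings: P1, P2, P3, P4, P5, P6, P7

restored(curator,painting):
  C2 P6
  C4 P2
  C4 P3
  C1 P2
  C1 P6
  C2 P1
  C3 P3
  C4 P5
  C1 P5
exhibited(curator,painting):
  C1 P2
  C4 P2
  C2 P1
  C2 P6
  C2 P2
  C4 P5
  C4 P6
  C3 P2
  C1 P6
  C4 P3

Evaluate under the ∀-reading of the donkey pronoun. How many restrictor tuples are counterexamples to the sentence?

2

"it" takes "a painting" as antecedent — a donkey pronoun bound across the clause boundary.
Strong reading: for every (c,p) with restored(c,p), exhibited(c,p).
Restrictor pairs: (C1,P2) ✓  (C1,P5) ✗  (C1,P6) ✓  (C2,P1) ✓  (C2,P6) ✓  (C3,P3) ✗  (C4,P2) ✓  (C4,P3) ✓  (C4,P5) ✓
Counterexamples (restrictor pairs failing the scope): 2.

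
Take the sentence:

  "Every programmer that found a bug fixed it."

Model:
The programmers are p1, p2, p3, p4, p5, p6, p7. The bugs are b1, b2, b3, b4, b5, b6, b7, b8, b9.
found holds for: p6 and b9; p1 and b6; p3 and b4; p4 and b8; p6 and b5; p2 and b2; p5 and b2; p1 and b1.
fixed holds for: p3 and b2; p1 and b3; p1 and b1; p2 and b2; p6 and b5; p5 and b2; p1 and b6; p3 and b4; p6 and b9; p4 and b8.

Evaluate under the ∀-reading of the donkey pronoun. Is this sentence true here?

"it" takes "a bug" as antecedent — a donkey pronoun bound across the clause boundary.
Strong reading: for every (p,b) with found(p,b), fixed(p,b).
Restrictor pairs: (p1,b1) ✓  (p1,b6) ✓  (p2,b2) ✓  (p3,b4) ✓  (p4,b8) ✓  (p5,b2) ✓  (p6,b5) ✓  (p6,b9) ✓
Every restrictor pair satisfies the scope.

True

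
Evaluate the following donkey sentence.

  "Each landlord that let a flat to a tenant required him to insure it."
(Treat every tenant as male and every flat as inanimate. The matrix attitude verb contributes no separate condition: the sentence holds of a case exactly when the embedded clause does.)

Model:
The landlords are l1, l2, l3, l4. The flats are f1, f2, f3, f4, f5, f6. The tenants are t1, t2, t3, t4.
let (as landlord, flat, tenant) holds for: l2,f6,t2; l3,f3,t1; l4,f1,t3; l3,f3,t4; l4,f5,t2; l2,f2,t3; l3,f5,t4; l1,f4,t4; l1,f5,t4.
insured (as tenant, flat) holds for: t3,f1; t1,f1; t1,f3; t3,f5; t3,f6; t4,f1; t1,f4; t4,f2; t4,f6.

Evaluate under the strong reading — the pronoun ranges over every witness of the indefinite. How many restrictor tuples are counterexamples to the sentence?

7

"him" takes "a tenant" as antecedent and "it" takes "a flat"; both are donkey pronouns co-varying with the restrictor.
Strong reading: for every (l,f,t) with let(l,f,t), insured(t,f).
Restrictor triples: (l1,f4,t4)→insured(t4,f4) ✗  (l1,f5,t4)→insured(t4,f5) ✗  (l2,f2,t3)→insured(t3,f2) ✗  (l2,f6,t2)→insured(t2,f6) ✗  (l3,f3,t1)→insured(t1,f3) ✓  (l3,f3,t4)→insured(t4,f3) ✗  (l3,f5,t4)→insured(t4,f5) ✗  (l4,f1,t3)→insured(t3,f1) ✓  (l4,f5,t2)→insured(t2,f5) ✗
Counterexamples (restrictor triples failing the scope): 7.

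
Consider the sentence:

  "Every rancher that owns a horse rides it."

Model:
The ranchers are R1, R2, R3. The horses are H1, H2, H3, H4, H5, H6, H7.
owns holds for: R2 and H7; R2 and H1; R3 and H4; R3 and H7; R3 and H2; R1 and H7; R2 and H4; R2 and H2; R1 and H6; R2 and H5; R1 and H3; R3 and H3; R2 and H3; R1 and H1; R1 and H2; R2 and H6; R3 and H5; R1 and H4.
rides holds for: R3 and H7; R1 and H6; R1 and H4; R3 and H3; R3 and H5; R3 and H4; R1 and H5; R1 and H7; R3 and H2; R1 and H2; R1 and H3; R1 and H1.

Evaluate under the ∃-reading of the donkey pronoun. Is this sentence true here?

"it" takes "a horse" as antecedent — a donkey pronoun bound across the clause boundary.
Weak reading: every rancher r with some owns-horse has at least one owns-horse h such that rides(r,h).
Per rancher: R1:✓  R2:✗  R3:✓
R2 has no witness among its owns-horses.

False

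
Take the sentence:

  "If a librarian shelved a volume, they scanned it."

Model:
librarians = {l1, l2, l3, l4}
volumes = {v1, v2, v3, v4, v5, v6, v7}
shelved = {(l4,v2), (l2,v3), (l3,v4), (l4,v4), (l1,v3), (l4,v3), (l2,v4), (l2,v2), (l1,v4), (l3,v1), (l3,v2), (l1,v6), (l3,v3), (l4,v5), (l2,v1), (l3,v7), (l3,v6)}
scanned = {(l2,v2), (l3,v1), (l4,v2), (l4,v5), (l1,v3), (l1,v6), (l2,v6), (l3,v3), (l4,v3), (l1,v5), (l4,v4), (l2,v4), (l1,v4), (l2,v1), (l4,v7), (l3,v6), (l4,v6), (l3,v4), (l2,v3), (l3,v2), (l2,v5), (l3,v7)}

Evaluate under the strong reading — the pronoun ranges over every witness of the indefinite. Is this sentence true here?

True

"it" takes "a volume" as antecedent — a donkey pronoun bound across the clause boundary.
Strong reading: for every (l,v) with shelved(l,v), scanned(l,v).
Restrictor pairs: (l1,v3) ✓  (l1,v4) ✓  (l1,v6) ✓  (l2,v1) ✓  (l2,v2) ✓  (l2,v3) ✓  (l2,v4) ✓  (l3,v1) ✓  (l3,v2) ✓  (l3,v3) ✓  (l3,v4) ✓  (l3,v6) ✓  (l3,v7) ✓  (l4,v2) ✓  (l4,v3) ✓  (l4,v4) ✓  (l4,v5) ✓
Every restrictor pair satisfies the scope.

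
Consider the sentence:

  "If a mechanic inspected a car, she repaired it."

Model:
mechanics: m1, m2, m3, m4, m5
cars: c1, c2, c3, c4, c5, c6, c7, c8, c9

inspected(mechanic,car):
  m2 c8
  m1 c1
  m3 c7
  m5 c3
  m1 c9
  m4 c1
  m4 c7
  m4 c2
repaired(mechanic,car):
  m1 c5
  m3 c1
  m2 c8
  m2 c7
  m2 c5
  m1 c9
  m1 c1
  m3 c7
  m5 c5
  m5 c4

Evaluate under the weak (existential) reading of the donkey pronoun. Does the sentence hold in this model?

False

"it" takes "a car" as antecedent — a donkey pronoun bound across the clause boundary.
Weak reading: every mechanic m with some inspected-car has at least one inspected-car c such that repaired(m,c).
Per mechanic: m1:✓  m2:✓  m3:✓  m4:✗  m5:✗
m4 has no witness among its inspected-cars.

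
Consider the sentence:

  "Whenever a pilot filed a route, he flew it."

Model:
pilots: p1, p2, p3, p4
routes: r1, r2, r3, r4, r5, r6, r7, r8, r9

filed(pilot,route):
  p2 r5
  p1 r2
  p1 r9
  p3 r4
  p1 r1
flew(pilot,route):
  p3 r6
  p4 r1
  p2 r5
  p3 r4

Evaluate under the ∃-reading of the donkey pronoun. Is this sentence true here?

False

"it" takes "a route" as antecedent — a donkey pronoun bound across the clause boundary.
Weak reading: every pilot p with some filed-route has at least one filed-route r such that flew(p,r).
Per pilot: p1:✗  p2:✓  p3:✓
p1 has no witness among its filed-routes.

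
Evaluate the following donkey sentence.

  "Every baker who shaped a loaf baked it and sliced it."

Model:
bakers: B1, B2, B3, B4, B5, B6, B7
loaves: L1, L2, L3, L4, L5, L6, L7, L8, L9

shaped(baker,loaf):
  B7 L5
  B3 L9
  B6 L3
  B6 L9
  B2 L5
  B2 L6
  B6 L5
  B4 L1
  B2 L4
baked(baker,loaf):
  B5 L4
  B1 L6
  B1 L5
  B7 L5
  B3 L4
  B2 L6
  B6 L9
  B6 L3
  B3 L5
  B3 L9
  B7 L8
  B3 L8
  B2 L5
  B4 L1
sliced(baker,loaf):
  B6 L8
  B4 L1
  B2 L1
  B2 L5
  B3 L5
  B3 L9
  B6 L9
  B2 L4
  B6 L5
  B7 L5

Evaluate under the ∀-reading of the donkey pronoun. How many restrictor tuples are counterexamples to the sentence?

"it" takes "a loaf" as antecedent — a donkey pronoun bound across the clause boundary.
Strong reading: for every (b,l) with shaped(b,l), baked(b,l) ∧ sliced(b,l).
Restrictor pairs: (B2,L4) ✗  (B2,L5) ✓  (B2,L6) ✗  (B3,L9) ✓  (B4,L1) ✓  (B6,L3) ✗  (B6,L5) ✗  (B6,L9) ✓  (B7,L5) ✓
Counterexamples (restrictor pairs failing the scope): 4.

4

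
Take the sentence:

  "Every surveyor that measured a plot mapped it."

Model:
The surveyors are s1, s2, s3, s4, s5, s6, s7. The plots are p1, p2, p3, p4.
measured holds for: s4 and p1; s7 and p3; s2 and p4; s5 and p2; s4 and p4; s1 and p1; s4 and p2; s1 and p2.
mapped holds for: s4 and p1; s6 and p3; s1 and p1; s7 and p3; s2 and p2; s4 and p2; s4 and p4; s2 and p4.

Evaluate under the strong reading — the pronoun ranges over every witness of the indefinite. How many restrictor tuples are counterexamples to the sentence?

"it" takes "a plot" as antecedent — a donkey pronoun bound across the clause boundary.
Strong reading: for every (s,p) with measured(s,p), mapped(s,p).
Restrictor pairs: (s1,p1) ✓  (s1,p2) ✗  (s2,p4) ✓  (s4,p1) ✓  (s4,p2) ✓  (s4,p4) ✓  (s5,p2) ✗  (s7,p3) ✓
Counterexamples (restrictor pairs failing the scope): 2.

2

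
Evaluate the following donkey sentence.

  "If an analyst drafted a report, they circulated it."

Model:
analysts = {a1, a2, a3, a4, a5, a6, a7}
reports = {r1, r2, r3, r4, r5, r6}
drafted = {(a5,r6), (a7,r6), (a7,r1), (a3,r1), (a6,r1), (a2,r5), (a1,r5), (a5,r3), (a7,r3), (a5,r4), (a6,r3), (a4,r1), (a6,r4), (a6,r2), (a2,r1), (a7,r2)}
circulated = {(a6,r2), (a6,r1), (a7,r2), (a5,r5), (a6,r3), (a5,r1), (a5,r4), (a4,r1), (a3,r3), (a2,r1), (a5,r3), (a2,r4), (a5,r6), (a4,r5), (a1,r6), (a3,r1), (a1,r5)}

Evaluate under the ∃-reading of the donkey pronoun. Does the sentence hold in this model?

True

"it" takes "a report" as antecedent — a donkey pronoun bound across the clause boundary.
Weak reading: every analyst a with some drafted-report has at least one drafted-report r such that circulated(a,r).
Per analyst: a1:✓  a2:✓  a3:✓  a4:✓  a5:✓  a6:✓  a7:✓
Every analyst in the restrictor has a witness.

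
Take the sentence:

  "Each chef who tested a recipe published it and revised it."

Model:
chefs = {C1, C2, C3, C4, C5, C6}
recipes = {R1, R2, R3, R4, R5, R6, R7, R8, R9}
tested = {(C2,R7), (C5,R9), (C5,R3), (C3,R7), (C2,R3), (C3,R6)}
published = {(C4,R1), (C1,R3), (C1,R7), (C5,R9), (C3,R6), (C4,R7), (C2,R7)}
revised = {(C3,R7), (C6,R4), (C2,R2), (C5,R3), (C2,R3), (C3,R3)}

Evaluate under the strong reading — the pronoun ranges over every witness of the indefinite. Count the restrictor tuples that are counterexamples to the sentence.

"it" takes "a recipe" as antecedent — a donkey pronoun bound across the clause boundary.
Strong reading: for every (c,r) with tested(c,r), published(c,r) ∧ revised(c,r).
Restrictor pairs: (C2,R3) ✗  (C2,R7) ✗  (C3,R6) ✗  (C3,R7) ✗  (C5,R3) ✗  (C5,R9) ✗
Counterexamples (restrictor pairs failing the scope): 6.

6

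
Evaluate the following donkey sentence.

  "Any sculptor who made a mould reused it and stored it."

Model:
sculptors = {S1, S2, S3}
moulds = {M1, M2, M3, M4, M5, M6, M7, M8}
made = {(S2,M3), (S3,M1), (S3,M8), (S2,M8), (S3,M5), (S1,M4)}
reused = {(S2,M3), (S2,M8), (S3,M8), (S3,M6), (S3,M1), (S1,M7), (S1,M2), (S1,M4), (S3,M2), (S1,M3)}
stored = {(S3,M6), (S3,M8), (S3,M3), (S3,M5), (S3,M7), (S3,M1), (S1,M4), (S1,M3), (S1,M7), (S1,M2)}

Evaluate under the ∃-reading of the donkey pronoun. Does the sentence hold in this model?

"it" takes "a mould" as antecedent — a donkey pronoun bound across the clause boundary.
Weak reading: every sculptor s with some made-mould has at least one made-mould m such that reused(s,m) ∧ stored(s,m).
Per sculptor: S1:✓  S2:✗  S3:✓
S2 has no witness among its made-moulds.

False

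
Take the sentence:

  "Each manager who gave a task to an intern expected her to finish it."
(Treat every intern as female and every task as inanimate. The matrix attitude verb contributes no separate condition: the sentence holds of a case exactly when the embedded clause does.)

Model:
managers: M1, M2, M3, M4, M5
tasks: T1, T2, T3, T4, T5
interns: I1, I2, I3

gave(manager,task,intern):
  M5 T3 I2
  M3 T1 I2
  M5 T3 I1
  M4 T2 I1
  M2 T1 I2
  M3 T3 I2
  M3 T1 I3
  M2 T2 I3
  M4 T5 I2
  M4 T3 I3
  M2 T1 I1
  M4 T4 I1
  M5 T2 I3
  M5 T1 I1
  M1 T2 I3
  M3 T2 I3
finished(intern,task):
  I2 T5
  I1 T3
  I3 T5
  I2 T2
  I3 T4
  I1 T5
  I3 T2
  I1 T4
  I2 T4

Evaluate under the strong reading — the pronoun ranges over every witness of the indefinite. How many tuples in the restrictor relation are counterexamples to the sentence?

9

"her" takes "an intern" as antecedent and "it" takes "a task"; both are donkey pronouns co-varying with the restrictor.
Strong reading: for every (m,t,i) with gave(m,t,i), finished(i,t).
Restrictor triples: (M1,T2,I3)→finished(I3,T2) ✓  (M2,T1,I1)→finished(I1,T1) ✗  (M2,T1,I2)→finished(I2,T1) ✗  (M2,T2,I3)→finished(I3,T2) ✓  (M3,T1,I2)→finished(I2,T1) ✗  (M3,T1,I3)→finished(I3,T1) ✗  (M3,T2,I3)→finished(I3,T2) ✓  (M3,T3,I2)→finished(I2,T3) ✗  (M4,T2,I1)→finished(I1,T2) ✗  (M4,T3,I3)→finished(I3,T3) ✗  (M4,T4,I1)→finished(I1,T4) ✓  (M4,T5,I2)→finished(I2,T5) ✓  (M5,T1,I1)→finished(I1,T1) ✗  (M5,T2,I3)→finished(I3,T2) ✓  (M5,T3,I1)→finished(I1,T3) ✓  (M5,T3,I2)→finished(I2,T3) ✗
Counterexamples (restrictor triples failing the scope): 9.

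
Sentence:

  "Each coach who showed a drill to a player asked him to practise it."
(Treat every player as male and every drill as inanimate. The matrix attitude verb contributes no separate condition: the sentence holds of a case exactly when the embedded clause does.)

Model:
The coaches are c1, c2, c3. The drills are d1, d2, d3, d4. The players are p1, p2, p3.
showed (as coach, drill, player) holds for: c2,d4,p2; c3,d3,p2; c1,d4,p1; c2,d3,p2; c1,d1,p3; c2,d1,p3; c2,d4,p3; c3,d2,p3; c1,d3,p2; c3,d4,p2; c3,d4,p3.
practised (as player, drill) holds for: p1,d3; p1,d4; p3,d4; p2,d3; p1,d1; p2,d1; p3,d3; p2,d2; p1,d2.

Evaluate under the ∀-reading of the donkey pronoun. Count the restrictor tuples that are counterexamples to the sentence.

"him" takes "a player" as antecedent and "it" takes "a drill"; both are donkey pronouns co-varying with the restrictor.
Strong reading: for every (c,d,p) with showed(c,d,p), practised(p,d).
Restrictor triples: (c1,d1,p3)→practised(p3,d1) ✗  (c1,d3,p2)→practised(p2,d3) ✓  (c1,d4,p1)→practised(p1,d4) ✓  (c2,d1,p3)→practised(p3,d1) ✗  (c2,d3,p2)→practised(p2,d3) ✓  (c2,d4,p2)→practised(p2,d4) ✗  (c2,d4,p3)→practised(p3,d4) ✓  (c3,d2,p3)→practised(p3,d2) ✗  (c3,d3,p2)→practised(p2,d3) ✓  (c3,d4,p2)→practised(p2,d4) ✗  (c3,d4,p3)→practised(p3,d4) ✓
Counterexamples (restrictor triples failing the scope): 5.

5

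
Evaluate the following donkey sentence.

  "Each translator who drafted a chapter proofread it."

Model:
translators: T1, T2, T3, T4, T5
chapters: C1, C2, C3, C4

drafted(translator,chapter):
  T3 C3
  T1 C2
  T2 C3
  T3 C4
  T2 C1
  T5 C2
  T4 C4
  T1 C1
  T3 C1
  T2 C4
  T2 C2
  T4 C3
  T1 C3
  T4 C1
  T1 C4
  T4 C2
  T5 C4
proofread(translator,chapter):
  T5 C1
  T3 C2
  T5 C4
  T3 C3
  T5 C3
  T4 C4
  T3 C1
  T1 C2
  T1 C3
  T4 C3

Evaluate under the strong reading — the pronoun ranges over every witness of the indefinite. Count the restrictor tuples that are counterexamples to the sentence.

10

"it" takes "a chapter" as antecedent — a donkey pronoun bound across the clause boundary.
Strong reading: for every (t,c) with drafted(t,c), proofread(t,c).
Restrictor pairs: (T1,C1) ✗  (T1,C2) ✓  (T1,C3) ✓  (T1,C4) ✗  (T2,C1) ✗  (T2,C2) ✗  (T2,C3) ✗  (T2,C4) ✗  (T3,C1) ✓  (T3,C3) ✓  (T3,C4) ✗  (T4,C1) ✗  (T4,C2) ✗  (T4,C3) ✓  (T4,C4) ✓  (T5,C2) ✗  (T5,C4) ✓
Counterexamples (restrictor pairs failing the scope): 10.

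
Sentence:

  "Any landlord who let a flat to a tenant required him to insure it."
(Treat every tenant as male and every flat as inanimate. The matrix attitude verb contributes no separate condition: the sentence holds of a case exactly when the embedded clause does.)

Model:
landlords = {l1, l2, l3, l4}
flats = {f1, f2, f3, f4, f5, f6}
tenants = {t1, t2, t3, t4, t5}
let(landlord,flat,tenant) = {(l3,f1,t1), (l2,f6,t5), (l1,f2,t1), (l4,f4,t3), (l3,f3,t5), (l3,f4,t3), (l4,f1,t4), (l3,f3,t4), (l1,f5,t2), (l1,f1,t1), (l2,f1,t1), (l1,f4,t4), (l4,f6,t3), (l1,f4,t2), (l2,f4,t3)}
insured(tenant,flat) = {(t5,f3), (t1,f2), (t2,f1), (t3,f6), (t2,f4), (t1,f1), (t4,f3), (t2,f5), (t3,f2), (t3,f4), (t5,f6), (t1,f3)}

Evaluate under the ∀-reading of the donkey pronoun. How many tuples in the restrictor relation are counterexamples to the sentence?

"him" takes "a tenant" as antecedent and "it" takes "a flat"; both are donkey pronouns co-varying with the restrictor.
Strong reading: for every (l,f,t) with let(l,f,t), insured(t,f).
Restrictor triples: (l1,f1,t1)→insured(t1,f1) ✓  (l1,f2,t1)→insured(t1,f2) ✓  (l1,f4,t2)→insured(t2,f4) ✓  (l1,f4,t4)→insured(t4,f4) ✗  (l1,f5,t2)→insured(t2,f5) ✓  (l2,f1,t1)→insured(t1,f1) ✓  (l2,f4,t3)→insured(t3,f4) ✓  (l2,f6,t5)→insured(t5,f6) ✓  (l3,f1,t1)→insured(t1,f1) ✓  (l3,f3,t4)→insured(t4,f3) ✓  (l3,f3,t5)→insured(t5,f3) ✓  (l3,f4,t3)→insured(t3,f4) ✓  (l4,f1,t4)→insured(t4,f1) ✗  (l4,f4,t3)→insured(t3,f4) ✓  (l4,f6,t3)→insured(t3,f6) ✓
Counterexamples (restrictor triples failing the scope): 2.

2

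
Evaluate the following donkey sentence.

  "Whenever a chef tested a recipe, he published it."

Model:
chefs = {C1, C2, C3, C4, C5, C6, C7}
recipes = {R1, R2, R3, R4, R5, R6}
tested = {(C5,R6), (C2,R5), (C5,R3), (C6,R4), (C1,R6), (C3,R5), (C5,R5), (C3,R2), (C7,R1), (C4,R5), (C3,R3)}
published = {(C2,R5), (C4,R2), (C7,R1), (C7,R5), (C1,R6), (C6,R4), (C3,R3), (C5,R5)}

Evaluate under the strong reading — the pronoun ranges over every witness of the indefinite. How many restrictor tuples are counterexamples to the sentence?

"it" takes "a recipe" as antecedent — a donkey pronoun bound across the clause boundary.
Strong reading: for every (c,r) with tested(c,r), published(c,r).
Restrictor pairs: (C1,R6) ✓  (C2,R5) ✓  (C3,R2) ✗  (C3,R3) ✓  (C3,R5) ✗  (C4,R5) ✗  (C5,R3) ✗  (C5,R5) ✓  (C5,R6) ✗  (C6,R4) ✓  (C7,R1) ✓
Counterexamples (restrictor pairs failing the scope): 5.

5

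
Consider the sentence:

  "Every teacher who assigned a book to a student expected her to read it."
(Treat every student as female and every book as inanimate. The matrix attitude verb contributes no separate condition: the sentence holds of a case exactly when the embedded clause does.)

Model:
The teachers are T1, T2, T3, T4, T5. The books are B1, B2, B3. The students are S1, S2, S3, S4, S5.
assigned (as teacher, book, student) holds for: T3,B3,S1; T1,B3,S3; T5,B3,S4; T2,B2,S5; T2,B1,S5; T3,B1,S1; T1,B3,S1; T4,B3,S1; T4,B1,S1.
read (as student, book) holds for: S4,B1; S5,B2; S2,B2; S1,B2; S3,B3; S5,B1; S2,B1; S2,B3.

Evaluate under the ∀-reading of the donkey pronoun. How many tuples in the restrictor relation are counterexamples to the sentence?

"her" takes "a student" as antecedent and "it" takes "a book"; both are donkey pronouns co-varying with the restrictor.
Strong reading: for every (t,b,s) with assigned(t,b,s), read(s,b).
Restrictor triples: (T1,B3,S1)→read(S1,B3) ✗  (T1,B3,S3)→read(S3,B3) ✓  (T2,B1,S5)→read(S5,B1) ✓  (T2,B2,S5)→read(S5,B2) ✓  (T3,B1,S1)→read(S1,B1) ✗  (T3,B3,S1)→read(S1,B3) ✗  (T4,B1,S1)→read(S1,B1) ✗  (T4,B3,S1)→read(S1,B3) ✗  (T5,B3,S4)→read(S4,B3) ✗
Counterexamples (restrictor triples failing the scope): 6.

6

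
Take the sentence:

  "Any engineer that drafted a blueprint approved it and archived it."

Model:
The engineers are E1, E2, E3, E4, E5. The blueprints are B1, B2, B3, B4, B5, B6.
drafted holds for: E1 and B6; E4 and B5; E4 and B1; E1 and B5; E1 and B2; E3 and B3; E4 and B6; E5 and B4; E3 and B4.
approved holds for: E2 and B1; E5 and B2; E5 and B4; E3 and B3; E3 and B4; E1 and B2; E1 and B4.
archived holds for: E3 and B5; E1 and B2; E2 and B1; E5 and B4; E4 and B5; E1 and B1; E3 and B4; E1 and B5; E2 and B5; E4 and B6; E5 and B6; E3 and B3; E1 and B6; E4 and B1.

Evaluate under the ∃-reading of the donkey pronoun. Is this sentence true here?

"it" takes "a blueprint" as antecedent — a donkey pronoun bound across the clause boundary.
Weak reading: every engineer e with some drafted-blueprint has at least one drafted-blueprint b such that approved(e,b) ∧ archived(e,b).
Per engineer: E1:✓  E3:✓  E4:✗  E5:✓
E4 has no witness among its drafted-blueprints.

False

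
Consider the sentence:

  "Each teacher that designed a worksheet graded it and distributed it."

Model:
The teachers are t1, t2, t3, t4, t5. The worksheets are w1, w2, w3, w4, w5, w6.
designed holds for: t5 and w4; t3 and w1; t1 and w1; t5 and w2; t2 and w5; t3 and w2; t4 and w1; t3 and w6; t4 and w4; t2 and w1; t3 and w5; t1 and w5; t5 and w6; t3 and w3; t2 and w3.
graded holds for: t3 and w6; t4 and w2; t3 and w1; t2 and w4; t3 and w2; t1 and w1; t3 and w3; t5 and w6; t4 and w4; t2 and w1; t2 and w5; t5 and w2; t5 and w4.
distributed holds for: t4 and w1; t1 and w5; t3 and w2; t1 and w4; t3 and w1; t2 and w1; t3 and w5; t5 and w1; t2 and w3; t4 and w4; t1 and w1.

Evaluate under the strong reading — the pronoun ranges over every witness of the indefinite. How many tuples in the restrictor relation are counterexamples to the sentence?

10

"it" takes "a worksheet" as antecedent — a donkey pronoun bound across the clause boundary.
Strong reading: for every (t,w) with designed(t,w), graded(t,w) ∧ distributed(t,w).
Restrictor pairs: (t1,w1) ✓  (t1,w5) ✗  (t2,w1) ✓  (t2,w3) ✗  (t2,w5) ✗  (t3,w1) ✓  (t3,w2) ✓  (t3,w3) ✗  (t3,w5) ✗  (t3,w6) ✗  (t4,w1) ✗  (t4,w4) ✓  (t5,w2) ✗  (t5,w4) ✗  (t5,w6) ✗
Counterexamples (restrictor pairs failing the scope): 10.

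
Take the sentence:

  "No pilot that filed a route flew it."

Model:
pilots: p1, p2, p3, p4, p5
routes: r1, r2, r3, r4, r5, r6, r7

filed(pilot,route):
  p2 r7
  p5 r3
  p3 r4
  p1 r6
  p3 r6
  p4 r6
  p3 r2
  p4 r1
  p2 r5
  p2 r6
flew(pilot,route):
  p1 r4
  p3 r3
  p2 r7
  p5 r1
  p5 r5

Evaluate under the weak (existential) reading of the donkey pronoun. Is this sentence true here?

False

"it" takes "a route" as antecedent — a donkey pronoun bound across the clause boundary.
Truth condition: for no (p,r) with filed(p,r) does flew(p,r) hold.
Restrictor pairs — does the scope hold? (p1,r6):fails  (p2,r5):fails  (p2,r6):fails  (p2,r7):holds  (p3,r2):fails  (p3,r4):fails  (p3,r6):fails  (p4,r1):fails  (p4,r6):fails  (p5,r3):fails
Scope holds for 1 pair(s), so the sentence is false.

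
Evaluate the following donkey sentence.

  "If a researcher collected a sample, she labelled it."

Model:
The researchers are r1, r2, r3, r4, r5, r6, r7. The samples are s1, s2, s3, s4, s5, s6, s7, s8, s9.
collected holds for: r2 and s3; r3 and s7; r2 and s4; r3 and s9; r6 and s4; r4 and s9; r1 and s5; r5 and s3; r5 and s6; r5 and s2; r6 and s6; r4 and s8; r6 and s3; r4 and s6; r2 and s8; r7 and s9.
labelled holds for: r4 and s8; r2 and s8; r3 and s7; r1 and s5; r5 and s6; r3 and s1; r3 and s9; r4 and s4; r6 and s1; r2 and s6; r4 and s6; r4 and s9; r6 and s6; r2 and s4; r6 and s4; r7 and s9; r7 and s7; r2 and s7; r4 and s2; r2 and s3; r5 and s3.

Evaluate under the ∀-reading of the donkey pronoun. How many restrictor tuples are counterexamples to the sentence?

2

"it" takes "a sample" as antecedent — a donkey pronoun bound across the clause boundary.
Strong reading: for every (r,s) with collected(r,s), labelled(r,s).
Restrictor pairs: (r1,s5) ✓  (r2,s3) ✓  (r2,s4) ✓  (r2,s8) ✓  (r3,s7) ✓  (r3,s9) ✓  (r4,s6) ✓  (r4,s8) ✓  (r4,s9) ✓  (r5,s2) ✗  (r5,s3) ✓  (r5,s6) ✓  (r6,s3) ✗  (r6,s4) ✓  (r6,s6) ✓  (r7,s9) ✓
Counterexamples (restrictor pairs failing the scope): 2.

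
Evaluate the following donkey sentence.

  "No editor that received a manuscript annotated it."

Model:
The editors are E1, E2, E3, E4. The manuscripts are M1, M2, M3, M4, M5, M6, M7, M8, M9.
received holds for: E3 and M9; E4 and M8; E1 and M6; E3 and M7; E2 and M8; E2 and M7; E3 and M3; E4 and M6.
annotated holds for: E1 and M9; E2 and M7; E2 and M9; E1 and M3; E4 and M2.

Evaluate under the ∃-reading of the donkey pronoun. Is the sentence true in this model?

"it" takes "a manuscript" as antecedent — a donkey pronoun bound across the clause boundary.
Truth condition: for no (e,m) with received(e,m) does annotated(e,m) hold.
Restrictor pairs — does the scope hold? (E1,M6):fails  (E2,M7):holds  (E2,M8):fails  (E3,M3):fails  (E3,M7):fails  (E3,M9):fails  (E4,M6):fails  (E4,M8):fails
Scope holds for 1 pair(s), so the sentence is false.

False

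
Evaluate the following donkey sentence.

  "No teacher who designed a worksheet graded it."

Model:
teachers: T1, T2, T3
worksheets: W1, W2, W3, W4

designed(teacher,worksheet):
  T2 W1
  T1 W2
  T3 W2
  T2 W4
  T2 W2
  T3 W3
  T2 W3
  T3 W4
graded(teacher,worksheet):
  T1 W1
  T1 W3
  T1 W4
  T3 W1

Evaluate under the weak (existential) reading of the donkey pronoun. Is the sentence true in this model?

"it" takes "a worksheet" as antecedent — a donkey pronoun bound across the clause boundary.
Truth condition: for no (t,w) with designed(t,w) does graded(t,w) hold.
Restrictor pairs — does the scope hold? (T1,W2):fails  (T2,W1):fails  (T2,W2):fails  (T2,W3):fails  (T2,W4):fails  (T3,W2):fails  (T3,W3):fails  (T3,W4):fails
Scope holds for no restrictor pair, so the sentence is true.

True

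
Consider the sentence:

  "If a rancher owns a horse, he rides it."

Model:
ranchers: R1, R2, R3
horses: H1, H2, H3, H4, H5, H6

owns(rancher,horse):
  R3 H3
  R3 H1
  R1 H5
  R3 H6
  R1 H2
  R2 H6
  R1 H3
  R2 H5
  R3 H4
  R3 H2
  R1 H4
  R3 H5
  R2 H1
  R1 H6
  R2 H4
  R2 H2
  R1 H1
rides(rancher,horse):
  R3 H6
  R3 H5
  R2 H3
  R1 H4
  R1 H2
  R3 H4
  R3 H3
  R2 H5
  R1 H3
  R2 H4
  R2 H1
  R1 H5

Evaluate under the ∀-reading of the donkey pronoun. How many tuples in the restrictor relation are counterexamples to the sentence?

"it" takes "a horse" as antecedent — a donkey pronoun bound across the clause boundary.
Strong reading: for every (r,h) with owns(r,h), rides(r,h).
Restrictor pairs: (R1,H1) ✗  (R1,H2) ✓  (R1,H3) ✓  (R1,H4) ✓  (R1,H5) ✓  (R1,H6) ✗  (R2,H1) ✓  (R2,H2) ✗  (R2,H4) ✓  (R2,H5) ✓  (R2,H6) ✗  (R3,H1) ✗  (R3,H2) ✗  (R3,H3) ✓  (R3,H4) ✓  (R3,H5) ✓  (R3,H6) ✓
Counterexamples (restrictor pairs failing the scope): 6.

6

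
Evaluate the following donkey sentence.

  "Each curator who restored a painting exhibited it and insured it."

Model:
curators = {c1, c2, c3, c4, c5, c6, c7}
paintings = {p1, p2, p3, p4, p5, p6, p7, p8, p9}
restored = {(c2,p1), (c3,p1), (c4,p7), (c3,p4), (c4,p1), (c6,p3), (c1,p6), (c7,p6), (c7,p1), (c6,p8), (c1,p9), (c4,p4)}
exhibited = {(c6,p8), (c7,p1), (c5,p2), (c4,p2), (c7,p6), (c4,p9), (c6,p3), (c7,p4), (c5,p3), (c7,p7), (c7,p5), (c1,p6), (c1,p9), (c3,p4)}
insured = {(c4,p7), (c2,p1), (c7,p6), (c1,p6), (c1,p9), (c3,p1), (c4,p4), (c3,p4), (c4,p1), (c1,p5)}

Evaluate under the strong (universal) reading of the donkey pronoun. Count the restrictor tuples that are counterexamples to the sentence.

"it" takes "a painting" as antecedent — a donkey pronoun bound across the clause boundary.
Strong reading: for every (c,p) with restored(c,p), exhibited(c,p) ∧ insured(c,p).
Restrictor pairs: (c1,p6) ✓  (c1,p9) ✓  (c2,p1) ✗  (c3,p1) ✗  (c3,p4) ✓  (c4,p1) ✗  (c4,p4) ✗  (c4,p7) ✗  (c6,p3) ✗  (c6,p8) ✗  (c7,p1) ✗  (c7,p6) ✓
Counterexamples (restrictor pairs failing the scope): 8.

8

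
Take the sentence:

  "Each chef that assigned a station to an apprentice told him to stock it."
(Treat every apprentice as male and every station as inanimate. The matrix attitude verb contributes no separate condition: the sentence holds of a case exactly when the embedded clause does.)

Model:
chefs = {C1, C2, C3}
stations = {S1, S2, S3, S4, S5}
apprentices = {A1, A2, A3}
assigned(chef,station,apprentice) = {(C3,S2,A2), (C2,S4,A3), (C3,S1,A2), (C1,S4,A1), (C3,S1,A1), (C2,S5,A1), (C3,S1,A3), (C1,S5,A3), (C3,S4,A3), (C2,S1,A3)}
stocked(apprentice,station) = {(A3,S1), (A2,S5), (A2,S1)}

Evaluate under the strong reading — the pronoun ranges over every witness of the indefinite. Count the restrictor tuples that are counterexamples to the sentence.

7

"him" takes "an apprentice" as antecedent and "it" takes "a station"; both are donkey pronouns co-varying with the restrictor.
Strong reading: for every (c,s,a) with assigned(c,s,a), stocked(a,s).
Restrictor triples: (C1,S4,A1)→stocked(A1,S4) ✗  (C1,S5,A3)→stocked(A3,S5) ✗  (C2,S1,A3)→stocked(A3,S1) ✓  (C2,S4,A3)→stocked(A3,S4) ✗  (C2,S5,A1)→stocked(A1,S5) ✗  (C3,S1,A1)→stocked(A1,S1) ✗  (C3,S1,A2)→stocked(A2,S1) ✓  (C3,S1,A3)→stocked(A3,S1) ✓  (C3,S2,A2)→stocked(A2,S2) ✗  (C3,S4,A3)→stocked(A3,S4) ✗
Counterexamples (restrictor triples failing the scope): 7.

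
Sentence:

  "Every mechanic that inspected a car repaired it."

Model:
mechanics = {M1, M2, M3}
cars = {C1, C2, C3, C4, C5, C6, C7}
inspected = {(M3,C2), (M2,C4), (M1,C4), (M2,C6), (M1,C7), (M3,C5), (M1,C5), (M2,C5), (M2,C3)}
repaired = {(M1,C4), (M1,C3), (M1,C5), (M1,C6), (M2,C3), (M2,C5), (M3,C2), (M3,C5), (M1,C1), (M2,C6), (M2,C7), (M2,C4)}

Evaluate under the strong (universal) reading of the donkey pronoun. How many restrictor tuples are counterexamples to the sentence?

1

"it" takes "a car" as antecedent — a donkey pronoun bound across the clause boundary.
Strong reading: for every (m,c) with inspected(m,c), repaired(m,c).
Restrictor pairs: (M1,C4) ✓  (M1,C5) ✓  (M1,C7) ✗  (M2,C3) ✓  (M2,C4) ✓  (M2,C5) ✓  (M2,C6) ✓  (M3,C2) ✓  (M3,C5) ✓
Counterexamples (restrictor pairs failing the scope): 1.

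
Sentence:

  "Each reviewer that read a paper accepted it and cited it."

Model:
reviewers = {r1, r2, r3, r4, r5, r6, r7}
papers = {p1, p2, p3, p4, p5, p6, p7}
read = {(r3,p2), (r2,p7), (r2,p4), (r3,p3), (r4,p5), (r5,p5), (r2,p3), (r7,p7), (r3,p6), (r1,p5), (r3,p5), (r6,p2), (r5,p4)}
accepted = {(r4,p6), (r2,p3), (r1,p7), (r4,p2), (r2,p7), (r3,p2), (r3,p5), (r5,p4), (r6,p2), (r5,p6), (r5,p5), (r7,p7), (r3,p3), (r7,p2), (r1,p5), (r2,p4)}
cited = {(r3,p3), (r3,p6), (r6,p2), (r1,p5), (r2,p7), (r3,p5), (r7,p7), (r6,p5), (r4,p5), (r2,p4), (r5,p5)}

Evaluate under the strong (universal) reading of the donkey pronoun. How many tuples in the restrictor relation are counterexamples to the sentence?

"it" takes "a paper" as antecedent — a donkey pronoun bound across the clause boundary.
Strong reading: for every (r,p) with read(r,p), accepted(r,p) ∧ cited(r,p).
Restrictor pairs: (r1,p5) ✓  (r2,p3) ✗  (r2,p4) ✓  (r2,p7) ✓  (r3,p2) ✗  (r3,p3) ✓  (r3,p5) ✓  (r3,p6) ✗  (r4,p5) ✗  (r5,p4) ✗  (r5,p5) ✓  (r6,p2) ✓  (r7,p7) ✓
Counterexamples (restrictor pairs failing the scope): 5.

5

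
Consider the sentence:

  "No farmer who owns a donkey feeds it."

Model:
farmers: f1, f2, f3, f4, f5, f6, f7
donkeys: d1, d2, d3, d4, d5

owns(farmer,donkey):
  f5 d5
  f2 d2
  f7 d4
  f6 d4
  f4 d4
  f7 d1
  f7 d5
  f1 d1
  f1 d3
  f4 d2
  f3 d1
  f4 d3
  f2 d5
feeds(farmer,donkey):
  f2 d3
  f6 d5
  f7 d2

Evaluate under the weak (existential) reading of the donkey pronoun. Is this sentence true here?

True

"it" takes "a donkey" as antecedent — a donkey pronoun bound across the clause boundary.
Truth condition: for no (f,d) with owns(f,d) does feeds(f,d) hold.
Restrictor pairs — does the scope hold? (f1,d1):fails  (f1,d3):fails  (f2,d2):fails  (f2,d5):fails  (f3,d1):fails  (f4,d2):fails  (f4,d3):fails  (f4,d4):fails  (f5,d5):fails  (f6,d4):fails  (f7,d1):fails  (f7,d4):fails  (f7,d5):fails
Scope holds for no restrictor pair, so the sentence is true.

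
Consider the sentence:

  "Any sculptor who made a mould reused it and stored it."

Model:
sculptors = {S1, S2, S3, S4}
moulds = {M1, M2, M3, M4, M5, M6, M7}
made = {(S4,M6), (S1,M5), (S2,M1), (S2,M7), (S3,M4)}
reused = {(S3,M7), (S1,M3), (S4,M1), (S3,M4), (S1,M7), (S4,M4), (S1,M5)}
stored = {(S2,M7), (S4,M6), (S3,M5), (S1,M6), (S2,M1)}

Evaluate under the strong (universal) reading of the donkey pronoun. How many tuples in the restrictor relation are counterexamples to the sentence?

5

"it" takes "a mould" as antecedent — a donkey pronoun bound across the clause boundary.
Strong reading: for every (s,m) with made(s,m), reused(s,m) ∧ stored(s,m).
Restrictor pairs: (S1,M5) ✗  (S2,M1) ✗  (S2,M7) ✗  (S3,M4) ✗  (S4,M6) ✗
Counterexamples (restrictor pairs failing the scope): 5.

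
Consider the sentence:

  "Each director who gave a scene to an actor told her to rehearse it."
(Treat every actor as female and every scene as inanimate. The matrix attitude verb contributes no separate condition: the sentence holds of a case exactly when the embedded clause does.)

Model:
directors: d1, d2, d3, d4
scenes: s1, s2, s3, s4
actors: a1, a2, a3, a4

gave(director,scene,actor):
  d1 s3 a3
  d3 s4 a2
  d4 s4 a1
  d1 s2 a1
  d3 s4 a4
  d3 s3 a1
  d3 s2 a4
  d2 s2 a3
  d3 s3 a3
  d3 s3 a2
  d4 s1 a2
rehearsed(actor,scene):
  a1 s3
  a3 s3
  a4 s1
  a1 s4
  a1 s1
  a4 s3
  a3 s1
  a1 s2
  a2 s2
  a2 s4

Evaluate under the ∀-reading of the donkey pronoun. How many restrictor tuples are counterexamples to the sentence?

5

"her" takes "an actor" as antecedent and "it" takes "a scene"; both are donkey pronouns co-varying with the restrictor.
Strong reading: for every (d,s,a) with gave(d,s,a), rehearsed(a,s).
Restrictor triples: (d1,s2,a1)→rehearsed(a1,s2) ✓  (d1,s3,a3)→rehearsed(a3,s3) ✓  (d2,s2,a3)→rehearsed(a3,s2) ✗  (d3,s2,a4)→rehearsed(a4,s2) ✗  (d3,s3,a1)→rehearsed(a1,s3) ✓  (d3,s3,a2)→rehearsed(a2,s3) ✗  (d3,s3,a3)→rehearsed(a3,s3) ✓  (d3,s4,a2)→rehearsed(a2,s4) ✓  (d3,s4,a4)→rehearsed(a4,s4) ✗  (d4,s1,a2)→rehearsed(a2,s1) ✗  (d4,s4,a1)→rehearsed(a1,s4) ✓
Counterexamples (restrictor triples failing the scope): 5.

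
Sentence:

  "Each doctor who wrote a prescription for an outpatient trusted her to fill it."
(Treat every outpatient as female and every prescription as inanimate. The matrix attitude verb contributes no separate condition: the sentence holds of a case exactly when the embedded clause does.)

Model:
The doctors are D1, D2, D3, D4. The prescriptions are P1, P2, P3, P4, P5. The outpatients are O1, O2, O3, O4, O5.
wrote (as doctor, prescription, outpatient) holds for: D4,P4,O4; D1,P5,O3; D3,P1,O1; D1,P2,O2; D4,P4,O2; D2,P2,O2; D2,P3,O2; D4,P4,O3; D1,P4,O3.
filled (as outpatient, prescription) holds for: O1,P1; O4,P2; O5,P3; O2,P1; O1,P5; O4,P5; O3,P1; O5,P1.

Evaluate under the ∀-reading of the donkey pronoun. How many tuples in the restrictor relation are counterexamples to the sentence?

"her" takes "an outpatient" as antecedent and "it" takes "a prescription"; both are donkey pronouns co-varying with the restrictor.
Strong reading: for every (d,p,o) with wrote(d,p,o), filled(o,p).
Restrictor triples: (D1,P2,O2)→filled(O2,P2) ✗  (D1,P4,O3)→filled(O3,P4) ✗  (D1,P5,O3)→filled(O3,P5) ✗  (D2,P2,O2)→filled(O2,P2) ✗  (D2,P3,O2)→filled(O2,P3) ✗  (D3,P1,O1)→filled(O1,P1) ✓  (D4,P4,O2)→filled(O2,P4) ✗  (D4,P4,O3)→filled(O3,P4) ✗  (D4,P4,O4)→filled(O4,P4) ✗
Counterexamples (restrictor triples failing the scope): 8.

8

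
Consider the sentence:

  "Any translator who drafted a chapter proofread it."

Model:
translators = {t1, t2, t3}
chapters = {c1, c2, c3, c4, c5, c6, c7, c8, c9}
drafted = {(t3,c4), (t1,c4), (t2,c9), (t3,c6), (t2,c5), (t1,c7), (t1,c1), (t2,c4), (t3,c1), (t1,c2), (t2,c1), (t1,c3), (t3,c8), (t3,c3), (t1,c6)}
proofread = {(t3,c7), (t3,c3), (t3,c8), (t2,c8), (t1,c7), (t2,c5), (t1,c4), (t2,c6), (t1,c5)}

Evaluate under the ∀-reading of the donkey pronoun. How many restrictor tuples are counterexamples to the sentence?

10

"it" takes "a chapter" as antecedent — a donkey pronoun bound across the clause boundary.
Strong reading: for every (t,c) with drafted(t,c), proofread(t,c).
Restrictor pairs: (t1,c1) ✗  (t1,c2) ✗  (t1,c3) ✗  (t1,c4) ✓  (t1,c6) ✗  (t1,c7) ✓  (t2,c1) ✗  (t2,c4) ✗  (t2,c5) ✓  (t2,c9) ✗  (t3,c1) ✗  (t3,c3) ✓  (t3,c4) ✗  (t3,c6) ✗  (t3,c8) ✓
Counterexamples (restrictor pairs failing the scope): 10.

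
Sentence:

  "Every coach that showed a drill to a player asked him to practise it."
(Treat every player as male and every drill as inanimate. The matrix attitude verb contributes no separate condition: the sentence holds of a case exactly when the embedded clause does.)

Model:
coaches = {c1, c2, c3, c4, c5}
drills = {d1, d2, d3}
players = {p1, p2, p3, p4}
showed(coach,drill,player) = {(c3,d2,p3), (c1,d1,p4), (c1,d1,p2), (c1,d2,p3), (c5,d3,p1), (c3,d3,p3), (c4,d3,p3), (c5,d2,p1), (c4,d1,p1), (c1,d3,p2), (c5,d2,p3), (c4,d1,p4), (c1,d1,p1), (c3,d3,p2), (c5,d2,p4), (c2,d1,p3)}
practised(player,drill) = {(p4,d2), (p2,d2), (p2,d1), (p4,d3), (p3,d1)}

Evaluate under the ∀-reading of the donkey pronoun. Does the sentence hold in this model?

"him" takes "a player" as antecedent and "it" takes "a drill"; both are donkey pronouns co-varying with the restrictor.
Strong reading: for every (c,d,p) with showed(c,d,p), practised(p,d).
Restrictor triples: (c1,d1,p1)→practised(p1,d1) ✗  (c1,d1,p2)→practised(p2,d1) ✓  (c1,d1,p4)→practised(p4,d1) ✗  (c1,d2,p3)→practised(p3,d2) ✗  (c1,d3,p2)→practised(p2,d3) ✗  (c2,d1,p3)→practised(p3,d1) ✓  (c3,d2,p3)→practised(p3,d2) ✗  (c3,d3,p2)→practised(p2,d3) ✗  (c3,d3,p3)→practised(p3,d3) ✗  (c4,d1,p1)→practised(p1,d1) ✗  (c4,d1,p4)→practised(p4,d1) ✗  (c4,d3,p3)→practised(p3,d3) ✗  (c5,d2,p1)→practised(p1,d2) ✗  (c5,d2,p3)→practised(p3,d2) ✗  (c5,d2,p4)→practised(p4,d2) ✓  (c5,d3,p1)→practised(p1,d3) ✗
Counterexample: (c1,d1,p1) — practised(p1,d1) does not hold.

False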